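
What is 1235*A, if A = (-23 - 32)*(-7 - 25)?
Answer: 2173600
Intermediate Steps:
A = 1760 (A = -55*(-32) = 1760)
1235*A = 1235*1760 = 2173600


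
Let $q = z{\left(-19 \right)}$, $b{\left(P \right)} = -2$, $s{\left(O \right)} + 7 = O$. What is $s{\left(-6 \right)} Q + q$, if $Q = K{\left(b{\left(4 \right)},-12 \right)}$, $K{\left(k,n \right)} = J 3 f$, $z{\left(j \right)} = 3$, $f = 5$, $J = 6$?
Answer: $-1167$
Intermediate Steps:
$s{\left(O \right)} = -7 + O$
$q = 3$
$K{\left(k,n \right)} = 90$ ($K{\left(k,n \right)} = 6 \cdot 3 \cdot 5 = 18 \cdot 5 = 90$)
$Q = 90$
$s{\left(-6 \right)} Q + q = \left(-7 - 6\right) 90 + 3 = \left(-13\right) 90 + 3 = -1170 + 3 = -1167$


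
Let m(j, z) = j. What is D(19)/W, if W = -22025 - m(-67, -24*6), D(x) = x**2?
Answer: -361/21958 ≈ -0.016440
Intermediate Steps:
W = -21958 (W = -22025 - 1*(-67) = -22025 + 67 = -21958)
D(19)/W = 19**2/(-21958) = 361*(-1/21958) = -361/21958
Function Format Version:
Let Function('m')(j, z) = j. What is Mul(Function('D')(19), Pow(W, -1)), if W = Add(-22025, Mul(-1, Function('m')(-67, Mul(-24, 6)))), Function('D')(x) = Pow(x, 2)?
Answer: Rational(-361, 21958) ≈ -0.016440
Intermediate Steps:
W = -21958 (W = Add(-22025, Mul(-1, -67)) = Add(-22025, 67) = -21958)
Mul(Function('D')(19), Pow(W, -1)) = Mul(Pow(19, 2), Pow(-21958, -1)) = Mul(361, Rational(-1, 21958)) = Rational(-361, 21958)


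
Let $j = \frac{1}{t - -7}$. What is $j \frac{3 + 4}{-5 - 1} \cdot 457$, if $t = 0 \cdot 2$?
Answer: $- \frac{457}{6} \approx -76.167$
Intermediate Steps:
$t = 0$
$j = \frac{1}{7}$ ($j = \frac{1}{0 - -7} = \frac{1}{0 + 7} = \frac{1}{7} \approx 0.14286$)
$j \frac{3 + 4}{-5 - 1} \cdot 457 = \frac{\left(3 + 4\right) \frac{1}{-5 - 1}}{7} \cdot 457 = \frac{7 \frac{1}{-6}}{7} \cdot 457 = \frac{7 \left(- \frac{1}{6}\right)}{7} \cdot 457 = \frac{1}{7} \left(- \frac{7}{6}\right) 457 = \left(- \frac{1}{6}\right) 457 = - \frac{457}{6}$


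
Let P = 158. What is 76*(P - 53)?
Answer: 7980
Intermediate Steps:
76*(P - 53) = 76*(158 - 53) = 76*105 = 7980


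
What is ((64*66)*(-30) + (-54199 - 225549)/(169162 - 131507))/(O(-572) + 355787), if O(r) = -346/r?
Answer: -1364769505528/3831594127025 ≈ -0.35619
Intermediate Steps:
((64*66)*(-30) + (-54199 - 225549)/(169162 - 131507))/(O(-572) + 355787) = ((64*66)*(-30) + (-54199 - 225549)/(169162 - 131507))/(-346/(-572) + 355787) = (4224*(-30) - 279748/37655)/(-346*(-1/572) + 355787) = (-126720 - 279748*1/37655)/(173/286 + 355787) = (-126720 - 279748/37655)/(101755255/286) = -4771921348/37655*286/101755255 = -1364769505528/3831594127025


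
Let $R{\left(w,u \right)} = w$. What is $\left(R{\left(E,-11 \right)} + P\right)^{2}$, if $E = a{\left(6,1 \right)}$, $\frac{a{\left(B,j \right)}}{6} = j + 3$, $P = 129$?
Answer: $23409$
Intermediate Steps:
$a{\left(B,j \right)} = 18 + 6 j$ ($a{\left(B,j \right)} = 6 \left(j + 3\right) = 6 \left(3 + j\right) = 18 + 6 j$)
$E = 24$ ($E = 18 + 6 \cdot 1 = 18 + 6 = 24$)
$\left(R{\left(E,-11 \right)} + P\right)^{2} = \left(24 + 129\right)^{2} = 153^{2} = 23409$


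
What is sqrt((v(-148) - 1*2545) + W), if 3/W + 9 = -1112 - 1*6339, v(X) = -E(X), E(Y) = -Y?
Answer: I*sqrt(37467445295)/3730 ≈ 51.894*I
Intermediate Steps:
v(X) = X (v(X) = -(-1)*X = X)
W = -3/7460 (W = 3/(-9 + (-1112 - 1*6339)) = 3/(-9 + (-1112 - 6339)) = 3/(-9 - 7451) = 3/(-7460) = 3*(-1/7460) = -3/7460 ≈ -0.00040214)
sqrt((v(-148) - 1*2545) + W) = sqrt((-148 - 1*2545) - 3/7460) = sqrt((-148 - 2545) - 3/7460) = sqrt(-2693 - 3/7460) = sqrt(-20089783/7460) = I*sqrt(37467445295)/3730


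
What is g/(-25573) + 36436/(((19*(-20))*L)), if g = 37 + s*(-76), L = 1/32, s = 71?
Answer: -7453713519/2429435 ≈ -3068.1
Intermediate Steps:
L = 1/32 ≈ 0.031250
g = -5359 (g = 37 + 71*(-76) = 37 - 5396 = -5359)
g/(-25573) + 36436/(((19*(-20))*L)) = -5359/(-25573) + 36436/(((19*(-20))*(1/32))) = -5359*(-1/25573) + 36436/((-380*1/32)) = 5359/25573 + 36436/(-95/8) = 5359/25573 + 36436*(-8/95) = 5359/25573 - 291488/95 = -7453713519/2429435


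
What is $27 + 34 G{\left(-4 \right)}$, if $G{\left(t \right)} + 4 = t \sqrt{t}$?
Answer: $-109 - 272 i \approx -109.0 - 272.0 i$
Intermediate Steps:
$G{\left(t \right)} = -4 + t^{\frac{3}{2}}$ ($G{\left(t \right)} = -4 + t \sqrt{t} = -4 + t^{\frac{3}{2}}$)
$27 + 34 G{\left(-4 \right)} = 27 + 34 \left(-4 + \left(-4\right)^{\frac{3}{2}}\right) = 27 + 34 \left(-4 - 8 i\right) = 27 - \left(136 + 272 i\right) = -109 - 272 i$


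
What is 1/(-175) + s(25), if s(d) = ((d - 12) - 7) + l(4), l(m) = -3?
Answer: 524/175 ≈ 2.9943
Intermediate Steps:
s(d) = -22 + d (s(d) = ((d - 12) - 7) - 3 = ((-12 + d) - 7) - 3 = (-19 + d) - 3 = -22 + d)
1/(-175) + s(25) = 1/(-175) + (-22 + 25) = -1/175 + 3 = 524/175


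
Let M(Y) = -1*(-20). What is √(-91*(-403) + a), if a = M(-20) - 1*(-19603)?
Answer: 2*√14074 ≈ 237.27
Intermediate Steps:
M(Y) = 20
a = 19623 (a = 20 - 1*(-19603) = 20 + 19603 = 19623)
√(-91*(-403) + a) = √(-91*(-403) + 19623) = √(36673 + 19623) = √56296 = 2*√14074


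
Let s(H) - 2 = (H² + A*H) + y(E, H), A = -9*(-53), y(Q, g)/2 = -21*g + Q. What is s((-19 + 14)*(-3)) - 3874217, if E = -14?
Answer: -3867493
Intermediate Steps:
y(Q, g) = -42*g + 2*Q (y(Q, g) = 2*(-21*g + Q) = 2*(Q - 21*g) = -42*g + 2*Q)
A = 477
s(H) = -26 + H² + 435*H (s(H) = 2 + ((H² + 477*H) + (-42*H + 2*(-14))) = 2 + ((H² + 477*H) + (-42*H - 28)) = 2 + ((H² + 477*H) + (-28 - 42*H)) = 2 + (-28 + H² + 435*H) = -26 + H² + 435*H)
s((-19 + 14)*(-3)) - 3874217 = (-26 + ((-19 + 14)*(-3))² + 435*((-19 + 14)*(-3))) - 3874217 = (-26 + (-5*(-3))² + 435*(-5*(-3))) - 3874217 = (-26 + 15² + 435*15) - 3874217 = (-26 + 225 + 6525) - 3874217 = 6724 - 3874217 = -3867493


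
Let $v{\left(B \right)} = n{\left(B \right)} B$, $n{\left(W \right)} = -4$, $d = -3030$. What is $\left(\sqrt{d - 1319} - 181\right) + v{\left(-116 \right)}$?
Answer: $283 + i \sqrt{4349} \approx 283.0 + 65.947 i$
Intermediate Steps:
$v{\left(B \right)} = - 4 B$
$\left(\sqrt{d - 1319} - 181\right) + v{\left(-116 \right)} = \left(\sqrt{-3030 - 1319} - 181\right) - -464 = \left(\sqrt{-4349} - 181\right) + 464 = \left(i \sqrt{4349} - 181\right) + 464 = \left(-181 + i \sqrt{4349}\right) + 464 = 283 + i \sqrt{4349}$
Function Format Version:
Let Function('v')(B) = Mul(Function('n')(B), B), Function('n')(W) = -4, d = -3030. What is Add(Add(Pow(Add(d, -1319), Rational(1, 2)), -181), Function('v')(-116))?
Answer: Add(283, Mul(I, Pow(4349, Rational(1, 2)))) ≈ Add(283.00, Mul(65.947, I))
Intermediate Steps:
Function('v')(B) = Mul(-4, B)
Add(Add(Pow(Add(d, -1319), Rational(1, 2)), -181), Function('v')(-116)) = Add(Add(Pow(Add(-3030, -1319), Rational(1, 2)), -181), Mul(-4, -116)) = Add(Add(Pow(-4349, Rational(1, 2)), -181), 464) = Add(Add(Mul(I, Pow(4349, Rational(1, 2))), -181), 464) = Add(Add(-181, Mul(I, Pow(4349, Rational(1, 2)))), 464) = Add(283, Mul(I, Pow(4349, Rational(1, 2))))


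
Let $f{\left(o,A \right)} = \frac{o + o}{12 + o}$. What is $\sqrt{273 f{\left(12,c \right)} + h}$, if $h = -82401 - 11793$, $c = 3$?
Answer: $i \sqrt{93921} \approx 306.47 i$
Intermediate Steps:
$f{\left(o,A \right)} = \frac{2 o}{12 + o}$
$h = -94194$
$\sqrt{273 f{\left(12,c \right)} + h} = \sqrt{273 \cdot 2 \cdot 12 \frac{1}{12 + 12} - 94194} = \sqrt{273 \cdot 2 \cdot 12 \cdot \frac{1}{24} - 94194} = \sqrt{273 \cdot 1 - 94194} = \sqrt{273 - 94194} = \sqrt{-93921} = i \sqrt{93921}$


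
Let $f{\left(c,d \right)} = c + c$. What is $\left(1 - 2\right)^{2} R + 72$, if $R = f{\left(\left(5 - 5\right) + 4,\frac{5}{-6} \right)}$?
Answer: $80$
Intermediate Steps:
$f{\left(c,d \right)} = 2 c$
$R = 8$ ($R = 2 \left(\left(5 - 5\right) + 4\right) = 2 \left(0 + 4\right) = 2 \cdot 4 = 8$)
$\left(1 - 2\right)^{2} R + 72 = \left(1 - 2\right)^{2} \cdot 8 + 72 = \left(-1\right)^{2} \cdot 8 + 72 = 1 \cdot 8 + 72 = 8 + 72 = 80$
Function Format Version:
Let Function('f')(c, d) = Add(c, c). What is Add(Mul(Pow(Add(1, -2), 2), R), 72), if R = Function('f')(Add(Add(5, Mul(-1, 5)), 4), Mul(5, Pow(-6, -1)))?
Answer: 80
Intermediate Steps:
Function('f')(c, d) = Mul(2, c)
R = 8 (R = Mul(2, Add(Add(5, Mul(-1, 5)), 4)) = Mul(2, Add(Add(5, -5), 4)) = Mul(2, Add(0, 4)) = Mul(2, 4) = 8)
Add(Mul(Pow(Add(1, -2), 2), R), 72) = Add(Mul(Pow(Add(1, -2), 2), 8), 72) = Add(Mul(Pow(-1, 2), 8), 72) = Add(Mul(1, 8), 72) = Add(8, 72) = 80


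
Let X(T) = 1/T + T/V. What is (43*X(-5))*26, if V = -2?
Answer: 12857/5 ≈ 2571.4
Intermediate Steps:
X(T) = 1/T - T/2 (X(T) = 1/T + T/(-2) = 1/T + T*(-½) = 1/T - T/2)
(43*X(-5))*26 = (43*(1/(-5) - ½*(-5)))*26 = (43*(-⅕ + 5/2))*26 = (43*(23/10))*26 = (989/10)*26 = 12857/5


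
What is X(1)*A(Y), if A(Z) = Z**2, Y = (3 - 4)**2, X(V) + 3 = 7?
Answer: 4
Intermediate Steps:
X(V) = 4 (X(V) = -3 + 7 = 4)
Y = 1 (Y = (-1)**2 = 1)
X(1)*A(Y) = 4*1**2 = 4*1 = 4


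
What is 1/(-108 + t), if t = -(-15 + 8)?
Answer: -1/101 ≈ -0.0099010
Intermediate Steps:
t = 7 (t = -1*(-7) = 7)
1/(-108 + t) = 1/(-108 + 7) = 1/(-101) = -1/101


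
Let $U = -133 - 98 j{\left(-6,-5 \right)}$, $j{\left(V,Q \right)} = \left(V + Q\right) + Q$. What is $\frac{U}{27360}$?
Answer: $\frac{287}{5472} \approx 0.052449$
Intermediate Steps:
$j{\left(V,Q \right)} = V + 2 Q$ ($j{\left(V,Q \right)} = \left(Q + V\right) + Q = V + 2 Q$)
$U = 1435$ ($U = -133 - 98 \left(-6 + 2 \left(-5\right)\right) = -133 - 98 \left(-6 - 10\right) = -133 - -1568 = -133 + 1568 = 1435$)
$\frac{U}{27360} = \frac{1435}{27360} = 1435 \cdot \frac{1}{27360} = \frac{287}{5472}$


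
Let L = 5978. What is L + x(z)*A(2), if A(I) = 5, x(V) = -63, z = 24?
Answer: 5663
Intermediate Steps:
L + x(z)*A(2) = 5978 - 63*5 = 5978 - 315 = 5663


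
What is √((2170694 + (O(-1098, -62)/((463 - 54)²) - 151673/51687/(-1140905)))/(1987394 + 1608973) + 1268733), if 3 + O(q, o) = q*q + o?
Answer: √1060630655682752894069485856837657720177796165/28913247004937111235 ≈ 1126.4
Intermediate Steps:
O(q, o) = -3 + o + q² (O(q, o) = -3 + (q*q + o) = -3 + (q² + o) = -3 + (o + q²) = -3 + o + q²)
√((2170694 + (O(-1098, -62)/((463 - 54)²) - 151673/51687/(-1140905)))/(1987394 + 1608973) + 1268733) = √((2170694 + ((-3 - 62 + (-1098)²)/((463 - 54)²) - 151673/51687/(-1140905)))/(1987394 + 1608973) + 1268733) = √((2170694 + ((-3 - 62 + 1205604)/(409²) - 151673*1/51687*(-1/1140905)))/3596367 + 1268733) = √((2170694 + (1205539/167281 - 151673/51687*(-1/1140905)))*(1/3596367) + 1268733) = √((2170694 + (1205539*(1/167281) + 151673/58969956735))*(1/3596367) + 1268733) = √((2170694 + (1205539/167281 + 151673/58969956735))*(1/3596367) + 1268733) = √((2170694 + 71090608044366278/9864553332587535)*(1/3596367) + 1268733) = √((21412997822335811065568/9864553332587535)*(1/3596367) + 1268733) = √(21412997822335811065568/35476554075057835485345 + 1268733) = √(45010296294308175124639283453/35476554075057835485345) = √1060630655682752894069485856837657720177796165/28913247004937111235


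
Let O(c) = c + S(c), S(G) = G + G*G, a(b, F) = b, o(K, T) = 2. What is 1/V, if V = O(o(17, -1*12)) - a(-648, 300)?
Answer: 1/656 ≈ 0.0015244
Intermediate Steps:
S(G) = G + G²
O(c) = c + c*(1 + c)
V = 656 (V = 2*(2 + 2) - 1*(-648) = 2*4 + 648 = 8 + 648 = 656)
1/V = 1/656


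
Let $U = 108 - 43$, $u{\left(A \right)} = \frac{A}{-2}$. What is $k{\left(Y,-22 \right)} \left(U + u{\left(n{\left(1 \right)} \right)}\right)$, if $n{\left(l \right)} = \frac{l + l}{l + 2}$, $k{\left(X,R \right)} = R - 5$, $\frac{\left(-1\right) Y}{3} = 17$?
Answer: $-1746$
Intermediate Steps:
$Y = -51$ ($Y = \left(-3\right) 17 = -51$)
$k{\left(X,R \right)} = -5 + R$
$n{\left(l \right)} = \frac{2 l}{2 + l}$
$u{\left(A \right)} = - \frac{A}{2}$ ($u{\left(A \right)} = A \left(- \frac{1}{2}\right) = - \frac{A}{2}$)
$U = 65$
$k{\left(Y,-22 \right)} \left(U + u{\left(n{\left(1 \right)} \right)}\right) = \left(-5 - 22\right) \left(65 - \frac{2 \cdot 1 \frac{1}{2 + 1}}{2}\right) = - 27 \left(65 - \frac{2 \cdot 1 \cdot \frac{1}{3}}{2}\right) = - 27 \left(65 - \frac{1}{3}\right) = \left(-27\right) \frac{194}{3} = -1746$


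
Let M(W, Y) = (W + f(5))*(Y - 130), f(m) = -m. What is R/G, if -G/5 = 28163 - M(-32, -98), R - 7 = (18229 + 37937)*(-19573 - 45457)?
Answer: 3652474973/98635 ≈ 37030.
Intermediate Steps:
M(W, Y) = (-130 + Y)*(-5 + W) (M(W, Y) = (W - 1*5)*(Y - 130) = (W - 5)*(-130 + Y) = (-5 + W)*(-130 + Y) = (-130 + Y)*(-5 + W))
R = -3652474973 (R = 7 + (18229 + 37937)*(-19573 - 45457) = 7 + 56166*(-65030) = 7 - 3652474980 = -3652474973)
G = -98635 (G = -5*(28163 - (650 - 130*(-32) - 5*(-98) - 32*(-98))) = -5*(28163 - (650 + 4160 + 490 + 3136)) = -5*(28163 - 1*8436) = -5*(28163 - 8436) = -5*19727 = -98635)
R/G = -3652474973/(-98635) = -3652474973*(-1/98635) = 3652474973/98635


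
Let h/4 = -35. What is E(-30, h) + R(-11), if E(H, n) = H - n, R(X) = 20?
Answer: 130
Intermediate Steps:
h = -140 (h = 4*(-35) = -140)
E(-30, h) + R(-11) = (-30 - 1*(-140)) + 20 = (-30 + 140) + 20 = 110 + 20 = 130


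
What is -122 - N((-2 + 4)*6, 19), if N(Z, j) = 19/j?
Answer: -123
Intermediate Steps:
-122 - N((-2 + 4)*6, 19) = -122 - 19/19 = -122 - 1*1 = -122 - 1 = -123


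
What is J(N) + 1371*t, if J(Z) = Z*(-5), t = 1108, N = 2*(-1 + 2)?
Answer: 1519058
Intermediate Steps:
N = 2 (N = 2*1 = 2)
J(Z) = -5*Z
J(N) + 1371*t = -5*2 + 1371*1108 = -10 + 1519068 = 1519058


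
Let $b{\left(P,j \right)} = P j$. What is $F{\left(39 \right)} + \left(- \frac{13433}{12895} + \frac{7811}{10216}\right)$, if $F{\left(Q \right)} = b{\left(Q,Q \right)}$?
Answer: $\frac{200332913037}{131735320} \approx 1520.7$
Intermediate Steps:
$F{\left(Q \right)} = Q^{2}$ ($F{\left(Q \right)} = Q Q = Q^{2}$)
$F{\left(39 \right)} + \left(- \frac{13433}{12895} + \frac{7811}{10216}\right) = 39^{2} + \left(- \frac{13433}{12895} + \frac{7811}{10216}\right) = 1521 + \left(\left(-13433\right) \frac{1}{12895} + 7811 \cdot \frac{1}{10216}\right) = 1521 + \left(- \frac{13433}{12895} + \frac{7811}{10216}\right) = 1521 - \frac{36508683}{131735320} = \frac{200332913037}{131735320}$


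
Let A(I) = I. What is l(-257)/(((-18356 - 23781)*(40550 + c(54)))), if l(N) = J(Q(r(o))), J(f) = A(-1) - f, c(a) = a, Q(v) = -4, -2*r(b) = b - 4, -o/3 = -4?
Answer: -3/1710930748 ≈ -1.7534e-9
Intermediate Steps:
o = 12 (o = -3*(-4) = 12)
r(b) = 2 - b/2 (r(b) = -(b - 4)/2 = -(-4 + b)/2 = 2 - b/2)
J(f) = -1 - f
l(N) = 3 (l(N) = -1 - 1*(-4) = -1 + 4 = 3)
l(-257)/(((-18356 - 23781)*(40550 + c(54)))) = 3/(((-18356 - 23781)*(40550 + 54))) = 3/((-42137*40604)) = 3/(-1710930748) = 3*(-1/1710930748) = -3/1710930748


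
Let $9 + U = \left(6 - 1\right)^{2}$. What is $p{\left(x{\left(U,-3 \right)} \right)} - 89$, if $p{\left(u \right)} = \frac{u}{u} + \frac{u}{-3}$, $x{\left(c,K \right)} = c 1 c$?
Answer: $- \frac{520}{3} \approx -173.33$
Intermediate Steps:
$U = 16$ ($U = -9 + \left(6 - 1\right)^{2} = -9 + 5^{2} = -9 + 25 = 16$)
$x{\left(c,K \right)} = c^{2}$ ($x{\left(c,K \right)} = c c = c^{2}$)
$p{\left(u \right)} = 1 - \frac{u}{3}$ ($p{\left(u \right)} = 1 + u \left(- \frac{1}{3}\right) = 1 - \frac{u}{3}$)
$p{\left(x{\left(U,-3 \right)} \right)} - 89 = \left(1 - \frac{16^{2}}{3}\right) - 89 = \left(1 - \frac{256}{3}\right) - 89 = - \frac{253}{3} - 89 = - \frac{520}{3}$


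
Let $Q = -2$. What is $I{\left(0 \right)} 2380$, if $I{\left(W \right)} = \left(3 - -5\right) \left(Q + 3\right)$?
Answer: $19040$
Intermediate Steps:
$I{\left(W \right)} = 8$ ($I{\left(W \right)} = \left(3 - -5\right) \left(-2 + 3\right) = \left(3 + 5\right) 1 = 8 \cdot 1 = 8$)
$I{\left(0 \right)} 2380 = 8 \cdot 2380 = 19040$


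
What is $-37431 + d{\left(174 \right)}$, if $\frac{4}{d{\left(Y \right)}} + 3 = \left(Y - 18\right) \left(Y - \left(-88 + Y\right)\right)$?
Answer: $- \frac{513740471}{13725} \approx -37431.0$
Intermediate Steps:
$d{\left(Y \right)} = \frac{4}{-1587 + 88 Y}$ ($d{\left(Y \right)} = \frac{4}{-3 + \left(Y - 18\right) \left(Y - \left(-88 + Y\right)\right)} = \frac{4}{-3 + \left(-18 + Y\right) 88} = \frac{4}{-3 + \left(-1584 + 88 Y\right)} = \frac{4}{-1587 + 88 Y}$)
$-37431 + d{\left(174 \right)} = -37431 + \frac{4}{-1587 + 88 \cdot 174} = -37431 + \frac{4}{-1587 + 15312} = -37431 + \frac{4}{13725} = - \frac{513740471}{13725}$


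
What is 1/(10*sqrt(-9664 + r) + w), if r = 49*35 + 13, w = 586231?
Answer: 586231/343667578961 - 160*I*sqrt(31)/343667578961 ≈ 1.7058e-6 - 2.5922e-9*I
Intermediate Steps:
r = 1728 (r = 1715 + 13 = 1728)
1/(10*sqrt(-9664 + r) + w) = 1/(10*sqrt(-9664 + 1728) + 586231) = 1/(10*sqrt(-7936) + 586231) = 1/(10*(16*I*sqrt(31)) + 586231) = 1/(160*I*sqrt(31) + 586231) = 1/(586231 + 160*I*sqrt(31))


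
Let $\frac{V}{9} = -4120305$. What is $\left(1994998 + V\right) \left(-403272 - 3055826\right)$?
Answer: $121371955472206$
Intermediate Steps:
$V = -37082745$ ($V = 9 \left(-4120305\right) = -37082745$)
$\left(1994998 + V\right) \left(-403272 - 3055826\right) = \left(1994998 - 37082745\right) \left(-403272 - 3055826\right) = \left(-35087747\right) \left(-3459098\right) = 121371955472206$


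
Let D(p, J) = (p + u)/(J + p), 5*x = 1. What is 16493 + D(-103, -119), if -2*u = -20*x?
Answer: 3661547/222 ≈ 16493.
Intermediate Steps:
x = 1/5 (x = (1/5)*1 = 1/5 ≈ 0.20000)
u = 2 (u = -(-10)/5 = -1/2*(-4) = 2)
D(p, J) = (2 + p)/(J + p) (D(p, J) = (p + 2)/(J + p) = (2 + p)/(J + p))
16493 + D(-103, -119) = 16493 + (2 - 103)/(-119 - 103) = 16493 - 101/(-222) = 16493 - 1/222*(-101) = 16493 + 101/222 = 3661547/222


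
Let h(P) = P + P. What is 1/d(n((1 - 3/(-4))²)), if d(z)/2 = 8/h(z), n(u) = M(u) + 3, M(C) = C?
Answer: 97/128 ≈ 0.75781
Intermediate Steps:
h(P) = 2*P
n(u) = 3 + u (n(u) = u + 3 = 3 + u)
d(z) = 8/z (d(z) = 2*(8/((2*z))) = 2*(8*(1/(2*z))) = 2*(4/z) = 8/z)
1/d(n((1 - 3/(-4))²)) = 1/(8/(3 + (1 - 3/(-4))²)) = 1/(8/(3 + (1 - 3*(-¼))²)) = 1/(8/(3 + (1 + ¾)²)) = 1/(8/(3 + (7/4)²)) = 1/(8/(3 + 49/16)) = 1/(8/(97/16)) = 1/(8*(16/97)) = 1/(128/97) = 97/128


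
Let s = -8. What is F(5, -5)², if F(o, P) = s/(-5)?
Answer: 64/25 ≈ 2.5600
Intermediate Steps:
F(o, P) = 8/5 (F(o, P) = -8/(-5) = -8*(-⅕) = 8/5)
F(5, -5)² = (8/5)² = 64/25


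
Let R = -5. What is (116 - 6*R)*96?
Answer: 14016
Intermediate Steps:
(116 - 6*R)*96 = (116 - 6*(-5))*96 = (116 + 30)*96 = 146*96 = 14016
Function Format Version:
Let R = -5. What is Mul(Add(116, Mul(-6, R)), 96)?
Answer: 14016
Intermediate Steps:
Mul(Add(116, Mul(-6, R)), 96) = Mul(Add(116, Mul(-6, -5)), 96) = Mul(Add(116, 30), 96) = Mul(146, 96) = 14016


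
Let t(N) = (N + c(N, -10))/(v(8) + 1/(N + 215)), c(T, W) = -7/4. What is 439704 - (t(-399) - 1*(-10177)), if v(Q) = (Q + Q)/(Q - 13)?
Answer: 1266306433/2949 ≈ 4.2940e+5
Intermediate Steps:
v(Q) = 2*Q/(-13 + Q) (v(Q) = (2*Q)/(-13 + Q) = 2*Q/(-13 + Q))
c(T, W) = -7/4 (c(T, W) = -7*1/4 = -7/4)
t(N) = (-7/4 + N)/(-16/5 + 1/(215 + N)) (t(N) = (N - 7/4)/(2*8/(-13 + 8) + 1/(N + 215)) = (-7/4 + N)/(2*8/(-5) + 1/(215 + N)) = (-7/4 + N)/(2*8*(-1/5) + 1/(215 + N)) = (-7/4 + N)/(-16/5 + 1/(215 + N)))
439704 - (t(-399) - 1*(-10177)) = 439704 - (5*(1505 - 853*(-399) - 4*(-399)**2)/(4*(3435 + 16*(-399))) - 1*(-10177)) = 439704 - (5*(1505 + 340347 - 4*159201)/(4*(3435 - 6384)) + 10177) = 439704 - ((5/4)*(1505 + 340347 - 636804)/(-2949) + 10177) = 439704 - ((5/4)*(-1/2949)*(-294952) + 10177) = 439704 - (368690/2949 + 10177) = 439704 - 1*30380663/2949 = 439704 - 30380663/2949 = 1266306433/2949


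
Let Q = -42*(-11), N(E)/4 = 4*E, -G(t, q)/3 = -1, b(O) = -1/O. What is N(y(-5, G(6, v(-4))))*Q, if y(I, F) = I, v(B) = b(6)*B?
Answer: -36960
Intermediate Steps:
v(B) = -B/6 (v(B) = (-1/6)*B = (-1*1/6)*B = -B/6)
G(t, q) = 3 (G(t, q) = -3*(-1) = 3)
N(E) = 16*E (N(E) = 4*(4*E) = 16*E)
Q = 462 (Q = -7*(-66) = 462)
N(y(-5, G(6, v(-4))))*Q = (16*(-5))*462 = -80*462 = -36960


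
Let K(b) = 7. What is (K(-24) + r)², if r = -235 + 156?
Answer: 5184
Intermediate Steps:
r = -79
(K(-24) + r)² = (7 - 79)² = (-72)² = 5184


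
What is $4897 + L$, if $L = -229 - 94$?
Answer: $4574$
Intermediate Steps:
$L = -323$ ($L = -229 - 94 = -323$)
$4897 + L = 4897 - 323 = 4574$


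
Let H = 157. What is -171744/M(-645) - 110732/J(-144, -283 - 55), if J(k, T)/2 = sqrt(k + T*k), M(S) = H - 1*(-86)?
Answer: -57248/81 - 27683*sqrt(337)/2022 ≈ -958.10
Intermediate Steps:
M(S) = 243 (M(S) = 157 - 1*(-86) = 157 + 86 = 243)
J(k, T) = 2*sqrt(k + T*k)
-171744/M(-645) - 110732/J(-144, -283 - 55) = -171744/243 - 110732*sqrt(337)/8088 = -171744*1/243 - 110732*sqrt(337)/8088 = -57248/81 - 110732*sqrt(337)/8088 = -57248/81 - 27683*sqrt(337)/2022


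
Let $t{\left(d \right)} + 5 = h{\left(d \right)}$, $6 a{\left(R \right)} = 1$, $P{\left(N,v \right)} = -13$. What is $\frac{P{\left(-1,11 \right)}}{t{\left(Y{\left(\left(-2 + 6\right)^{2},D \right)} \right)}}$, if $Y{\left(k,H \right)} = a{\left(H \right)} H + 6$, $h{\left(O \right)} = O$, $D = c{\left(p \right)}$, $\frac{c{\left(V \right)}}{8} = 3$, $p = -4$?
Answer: $- \frac{13}{5} \approx -2.6$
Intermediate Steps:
$c{\left(V \right)} = 24$ ($c{\left(V \right)} = 8 \cdot 3 = 24$)
$D = 24$
$a{\left(R \right)} = \frac{1}{6}$ ($a{\left(R \right)} = \frac{1}{6} \cdot 1 = \frac{1}{6}$)
$Y{\left(k,H \right)} = 6 + \frac{H}{6}$ ($Y{\left(k,H \right)} = \frac{H}{6} + 6 = 6 + \frac{H}{6}$)
$t{\left(d \right)} = -5 + d$
$\frac{P{\left(-1,11 \right)}}{t{\left(Y{\left(\left(-2 + 6\right)^{2},D \right)} \right)}} = - \frac{13}{-5 + \left(6 + \frac{1}{6} \cdot 24\right)} = - \frac{13}{-5 + \left(6 + 4\right)} = - \frac{13}{-5 + 10} = - \frac{13}{5}$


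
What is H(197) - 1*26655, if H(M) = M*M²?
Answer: 7618718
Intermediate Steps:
H(M) = M³
H(197) - 1*26655 = 197³ - 1*26655 = 7645373 - 26655 = 7618718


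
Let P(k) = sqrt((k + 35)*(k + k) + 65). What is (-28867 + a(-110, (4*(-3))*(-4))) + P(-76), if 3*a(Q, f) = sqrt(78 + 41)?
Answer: -28867 + sqrt(6297) + sqrt(119)/3 ≈ -28784.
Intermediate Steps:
a(Q, f) = sqrt(119)/3 (a(Q, f) = sqrt(78 + 41)/3 = sqrt(119)/3)
P(k) = sqrt(65 + 2*k*(35 + k)) (P(k) = sqrt((35 + k)*(2*k) + 65) = sqrt(2*k*(35 + k) + 65) = sqrt(65 + 2*k*(35 + k)))
(-28867 + a(-110, (4*(-3))*(-4))) + P(-76) = (-28867 + sqrt(119)/3) + sqrt(65 + 2*(-76)**2 + 70*(-76)) = (-28867 + sqrt(119)/3) + sqrt(65 + 2*5776 - 5320) = (-28867 + sqrt(119)/3) + sqrt(65 + 11552 - 5320) = (-28867 + sqrt(119)/3) + sqrt(6297) = -28867 + sqrt(6297) + sqrt(119)/3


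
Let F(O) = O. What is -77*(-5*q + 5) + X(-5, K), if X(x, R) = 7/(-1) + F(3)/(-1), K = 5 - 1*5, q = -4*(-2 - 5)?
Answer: 10385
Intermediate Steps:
q = 28 (q = -4*(-7) = 28)
K = 0 (K = 5 - 5 = 0)
X(x, R) = -10 (X(x, R) = 7/(-1) + 3/(-1) = 7*(-1) + 3*(-1) = -7 - 3 = -10)
-77*(-5*q + 5) + X(-5, K) = -77*(-5*28 + 5) - 10 = -77*(-140 + 5) - 10 = -77*(-135) - 10 = 10395 - 10 = 10385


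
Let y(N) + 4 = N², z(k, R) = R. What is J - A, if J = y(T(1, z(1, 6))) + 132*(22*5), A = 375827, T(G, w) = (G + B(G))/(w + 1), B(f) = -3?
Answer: -17704235/49 ≈ -3.6131e+5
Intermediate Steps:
T(G, w) = (-3 + G)/(1 + w) (T(G, w) = (G - 3)/(w + 1) = (-3 + G)/(1 + w))
y(N) = -4 + N²
J = 711288/49 (J = (-4 + ((-3 + 1)/(1 + 6))²) + 132*(22*5) = (-4 + (-2/7)²) + 132*110 = (-4 + ((⅐)*(-2))²) + 14520 = (-4 + (-2/7)²) + 14520 = (-4 + 4/49) + 14520 = -192/49 + 14520 = 711288/49 ≈ 14516.)
J - A = 711288/49 - 1*375827 = 711288/49 - 375827 = -17704235/49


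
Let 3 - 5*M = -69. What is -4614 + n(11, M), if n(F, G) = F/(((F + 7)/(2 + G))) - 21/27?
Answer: -207214/45 ≈ -4604.8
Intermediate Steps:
M = 72/5 (M = ⅗ - ⅕*(-69) = ⅗ + 69/5 = 72/5 ≈ 14.400)
n(F, G) = -7/9 + F*(2 + G)/(7 + F) (n(F, G) = F/(((7 + F)/(2 + G))) - 21*1/27 = F/(((7 + F)/(2 + G))) - 7/9 = F*((2 + G)/(7 + F)) - 7/9 = F*(2 + G)/(7 + F) - 7/9 = -7/9 + F*(2 + G)/(7 + F))
-4614 + n(11, M) = -4614 + (-49 + 11*11 + 9*11*(72/5))/(9*(7 + 11)) = -4614 + (⅑)*(-49 + 121 + 7128/5)/18 = -4614 + (⅑)*(1/18)*(7488/5) = -4614 + 416/45 = -207214/45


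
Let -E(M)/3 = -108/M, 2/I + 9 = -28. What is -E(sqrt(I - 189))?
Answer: 324*I*sqrt(258815)/6995 ≈ 23.564*I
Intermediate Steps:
I = -2/37 (I = 2/(-9 - 28) = 2/(-37) = 2*(-1/37) = -2/37 ≈ -0.054054)
E(M) = 324/M (E(M) = -(-324)/M = 324/M)
-E(sqrt(I - 189)) = -324/(sqrt(-2/37 - 189)) = -324/(sqrt(-6995/37)) = -324/(I*sqrt(258815)/37) = -324*(-I*sqrt(258815)/6995) = -(-324)*I*sqrt(258815)/6995 = 324*I*sqrt(258815)/6995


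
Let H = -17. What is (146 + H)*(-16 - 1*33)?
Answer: -6321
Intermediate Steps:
(146 + H)*(-16 - 1*33) = (146 - 17)*(-16 - 1*33) = 129*(-16 - 33) = 129*(-49) = -6321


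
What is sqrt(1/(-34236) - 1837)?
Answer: I*sqrt(59809847883)/5706 ≈ 42.86*I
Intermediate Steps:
sqrt(1/(-34236) - 1837) = sqrt(-1/34236 - 1837) = sqrt(-62891533/34236) = I*sqrt(59809847883)/5706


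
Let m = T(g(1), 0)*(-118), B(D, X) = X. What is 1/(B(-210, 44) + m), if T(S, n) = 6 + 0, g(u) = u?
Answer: -1/664 ≈ -0.0015060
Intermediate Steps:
T(S, n) = 6
m = -708 (m = 6*(-118) = -708)
1/(B(-210, 44) + m) = 1/(44 - 708) = 1/(-664) = -1/664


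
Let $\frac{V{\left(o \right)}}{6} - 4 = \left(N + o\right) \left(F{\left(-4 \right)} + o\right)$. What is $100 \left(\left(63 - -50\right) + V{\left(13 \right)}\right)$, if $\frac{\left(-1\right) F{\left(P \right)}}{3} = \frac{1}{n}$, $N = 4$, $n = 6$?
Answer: $141200$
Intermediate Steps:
$F{\left(P \right)} = - \frac{1}{2}$ ($F{\left(P \right)} = - \frac{3}{6} = \left(-3\right) \frac{1}{6} = - \frac{1}{2}$)
$V{\left(o \right)} = 24 + 6 \left(4 + o\right) \left(- \frac{1}{2} + o\right)$
$100 \left(\left(63 - -50\right) + V{\left(13 \right)}\right) = 100 \left(\left(63 - -50\right) + \left(12 + 6 \cdot 13^{2} + 21 \cdot 13\right)\right) = 100 \left(\left(63 + 50\right) + \left(12 + 6 \cdot 169 + 273\right)\right) = 100 \left(113 + \left(12 + 1014 + 273\right)\right) = 100 \left(113 + 1299\right) = 100 \cdot 1412 = 141200$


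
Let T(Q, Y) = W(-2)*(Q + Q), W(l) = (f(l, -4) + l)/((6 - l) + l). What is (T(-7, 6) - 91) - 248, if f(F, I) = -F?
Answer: -339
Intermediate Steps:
W(l) = 0 (W(l) = (-l + l)/((6 - l) + l) = 0/6 = 0*(⅙) = 0)
T(Q, Y) = 0 (T(Q, Y) = 0*(Q + Q) = 0*(2*Q) = 0)
(T(-7, 6) - 91) - 248 = (0 - 91) - 248 = -91 - 248 = -339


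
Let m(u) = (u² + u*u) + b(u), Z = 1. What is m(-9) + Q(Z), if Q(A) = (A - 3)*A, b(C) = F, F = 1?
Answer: 161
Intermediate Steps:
b(C) = 1
Q(A) = A*(-3 + A) (Q(A) = (-3 + A)*A = A*(-3 + A))
m(u) = 1 + 2*u² (m(u) = (u² + u*u) + 1 = (u² + u²) + 1 = 2*u² + 1 = 1 + 2*u²)
m(-9) + Q(Z) = (1 + 2*(-9)²) + 1*(-3 + 1) = (1 + 2*81) + 1*(-2) = (1 + 162) - 2 = 163 - 2 = 161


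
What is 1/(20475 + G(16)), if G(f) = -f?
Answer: 1/20459 ≈ 4.8878e-5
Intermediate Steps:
1/(20475 + G(16)) = 1/(20475 - 1*16) = 1/(20475 - 16) = 1/20459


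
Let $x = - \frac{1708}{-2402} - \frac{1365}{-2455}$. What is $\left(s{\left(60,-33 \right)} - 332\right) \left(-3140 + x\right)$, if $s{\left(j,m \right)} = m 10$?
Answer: $\frac{1225284250086}{589691} \approx 2.0778 \cdot 10^{6}$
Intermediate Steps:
$s{\left(j,m \right)} = 10 m$
$x = \frac{747187}{589691}$ ($x = \left(-1708\right) \left(- \frac{1}{2402}\right) - - \frac{273}{491} = \frac{854}{1201} + \frac{273}{491} = \frac{747187}{589691} \approx 1.2671$)
$\left(s{\left(60,-33 \right)} - 332\right) \left(-3140 + x\right) = \left(10 \left(-33\right) - 332\right) \left(-3140 + \frac{747187}{589691}\right) = \left(-330 - 332\right) \left(- \frac{1850882553}{589691}\right) = \left(-662\right) \left(- \frac{1850882553}{589691}\right) = \frac{1225284250086}{589691}$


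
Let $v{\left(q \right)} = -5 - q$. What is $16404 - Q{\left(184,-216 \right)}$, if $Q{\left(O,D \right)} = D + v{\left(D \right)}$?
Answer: $16409$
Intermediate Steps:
$Q{\left(O,D \right)} = -5$ ($Q{\left(O,D \right)} = D - \left(5 + D\right) = -5$)
$16404 - Q{\left(184,-216 \right)} = 16404 - -5 = 16404 + 5 = 16409$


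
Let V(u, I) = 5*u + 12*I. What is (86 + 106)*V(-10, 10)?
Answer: 13440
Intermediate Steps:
(86 + 106)*V(-10, 10) = (86 + 106)*(5*(-10) + 12*10) = 192*(-50 + 120) = 192*70 = 13440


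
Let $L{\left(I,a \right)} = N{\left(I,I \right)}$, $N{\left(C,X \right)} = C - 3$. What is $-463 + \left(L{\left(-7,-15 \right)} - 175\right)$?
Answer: $-648$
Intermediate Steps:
$N{\left(C,X \right)} = -3 + C$
$L{\left(I,a \right)} = -3 + I$
$-463 + \left(L{\left(-7,-15 \right)} - 175\right) = -463 - 185 = -648$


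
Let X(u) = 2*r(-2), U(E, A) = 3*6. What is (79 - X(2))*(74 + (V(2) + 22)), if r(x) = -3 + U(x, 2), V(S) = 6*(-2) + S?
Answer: 4214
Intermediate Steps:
V(S) = -12 + S
U(E, A) = 18
r(x) = 15 (r(x) = -3 + 18 = 15)
X(u) = 30 (X(u) = 2*15 = 30)
(79 - X(2))*(74 + (V(2) + 22)) = (79 - 1*30)*(74 + ((-12 + 2) + 22)) = (79 - 30)*(74 + (-10 + 22)) = 49*(74 + 12) = 49*86 = 4214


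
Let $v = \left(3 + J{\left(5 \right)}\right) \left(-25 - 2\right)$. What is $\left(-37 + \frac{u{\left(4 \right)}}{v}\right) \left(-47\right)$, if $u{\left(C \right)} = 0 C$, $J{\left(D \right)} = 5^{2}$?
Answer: $1739$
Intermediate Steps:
$J{\left(D \right)} = 25$
$u{\left(C \right)} = 0$
$v = -756$ ($v = \left(3 + 25\right) \left(-25 - 2\right) = 28 \left(-27\right) = -756$)
$\left(-37 + \frac{u{\left(4 \right)}}{v}\right) \left(-47\right) = \left(-37 + \frac{0}{-756}\right) \left(-47\right) = \left(-37 + 0 \left(- \frac{1}{756}\right)\right) \left(-47\right) = \left(-37 + 0\right) \left(-47\right) = \left(-37\right) \left(-47\right) = 1739$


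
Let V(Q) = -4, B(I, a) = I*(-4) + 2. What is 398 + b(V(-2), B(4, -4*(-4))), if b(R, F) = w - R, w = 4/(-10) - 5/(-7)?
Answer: 14081/35 ≈ 402.31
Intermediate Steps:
B(I, a) = 2 - 4*I (B(I, a) = -4*I + 2 = 2 - 4*I)
w = 11/35 (w = 4*(-1/10) - 5*(-1/7) = -2/5 + 5/7 = 11/35 ≈ 0.31429)
b(R, F) = 11/35 - R
398 + b(V(-2), B(4, -4*(-4))) = 398 + (11/35 - 1*(-4)) = 398 + (11/35 + 4) = 398 + 151/35 = 14081/35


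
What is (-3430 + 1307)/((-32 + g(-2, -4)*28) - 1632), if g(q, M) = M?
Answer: 2123/1776 ≈ 1.1954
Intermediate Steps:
(-3430 + 1307)/((-32 + g(-2, -4)*28) - 1632) = (-3430 + 1307)/((-32 - 4*28) - 1632) = -2123/((-32 - 112) - 1632) = -2123/(-144 - 1632) = -2123/(-1776) = -2123*(-1/1776) = 2123/1776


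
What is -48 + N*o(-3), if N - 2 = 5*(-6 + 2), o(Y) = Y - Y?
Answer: -48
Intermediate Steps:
o(Y) = 0
N = -18 (N = 2 + 5*(-6 + 2) = 2 + 5*(-4) = 2 - 20 = -18)
-48 + N*o(-3) = -48 - 18*0 = -48 + 0 = -48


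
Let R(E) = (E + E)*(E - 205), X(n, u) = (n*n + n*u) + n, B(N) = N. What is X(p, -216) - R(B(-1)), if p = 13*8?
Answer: -11956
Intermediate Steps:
p = 104
X(n, u) = n + n² + n*u (X(n, u) = (n² + n*u) + n = n + n² + n*u)
R(E) = 2*E*(-205 + E) (R(E) = (2*E)*(-205 + E) = 2*E*(-205 + E))
X(p, -216) - R(B(-1)) = 104*(1 + 104 - 216) - 2*(-1)*(-205 - 1) = 104*(-111) - 2*(-1)*(-206) = -11544 - 1*412 = -11544 - 412 = -11956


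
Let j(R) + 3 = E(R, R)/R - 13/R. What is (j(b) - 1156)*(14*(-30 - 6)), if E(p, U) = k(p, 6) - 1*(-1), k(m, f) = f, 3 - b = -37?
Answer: 2921058/5 ≈ 5.8421e+5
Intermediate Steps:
b = 40 (b = 3 - 1*(-37) = 3 + 37 = 40)
E(p, U) = 7 (E(p, U) = 6 - 1*(-1) = 6 + 1 = 7)
j(R) = -3 - 6/R (j(R) = -3 + (7/R - 13/R) = -3 - 6/R)
(j(b) - 1156)*(14*(-30 - 6)) = ((-3 - 6/40) - 1156)*(14*(-30 - 6)) = ((-3 - 6*1/40) - 1156)*(14*(-36)) = ((-3 - 3/20) - 1156)*(-504) = (-63/20 - 1156)*(-504) = -23183/20*(-504) = 2921058/5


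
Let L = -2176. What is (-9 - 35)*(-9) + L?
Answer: -1780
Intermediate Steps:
(-9 - 35)*(-9) + L = (-9 - 35)*(-9) - 2176 = -44*(-9) - 2176 = 396 - 2176 = -1780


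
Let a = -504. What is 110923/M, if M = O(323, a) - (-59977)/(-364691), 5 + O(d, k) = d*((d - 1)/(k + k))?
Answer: -2912588625096/2844896543 ≈ -1023.8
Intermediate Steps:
O(d, k) = -5 + d*(-1 + d)/(2*k) (O(d, k) = -5 + d*((d - 1)/(k + k)) = -5 + d*((-1 + d)/((2*k))) = -5 + d*((-1 + d)*(1/(2*k))) = -5 + d*((-1 + d)/(2*k)) = -5 + d*(-1 + d)/(2*k))
M = -2844896543/26257752 (M = (1/2)*(323**2 - 1*323 - 10*(-504))/(-504) - (-59977)/(-364691) = (1/2)*(-1/504)*(104329 - 323 + 5040) - (-59977)*(-1)/364691 = (1/2)*(-1/504)*109046 - 1*59977/364691 = -7789/72 - 59977/364691 = -2844896543/26257752 ≈ -108.34)
110923/M = 110923/(-2844896543/26257752) = 110923*(-26257752/2844896543) = -2912588625096/2844896543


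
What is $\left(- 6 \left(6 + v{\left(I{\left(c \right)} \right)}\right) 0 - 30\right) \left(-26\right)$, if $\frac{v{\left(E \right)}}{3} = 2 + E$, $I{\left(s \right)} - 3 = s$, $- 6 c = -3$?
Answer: $780$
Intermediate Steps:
$c = \frac{1}{2}$ ($c = \left(- \frac{1}{6}\right) \left(-3\right) = \frac{1}{2} \approx 0.5$)
$I{\left(s \right)} = 3 + s$
$v{\left(E \right)} = 6 + 3 E$ ($v{\left(E \right)} = 3 \left(2 + E\right) = 6 + 3 E$)
$\left(- 6 \left(6 + v{\left(I{\left(c \right)} \right)}\right) 0 - 30\right) \left(-26\right) = \left(- 6 \left(6 + \left(6 + 3 \left(3 + \frac{1}{2}\right)\right)\right) 0 - 30\right) \left(-26\right) = \left(- 6 \left(6 + \left(6 + 3 \cdot \frac{7}{2}\right)\right) 0 - 30\right) \left(-26\right) = \left(- 6 \left(6 + \left(6 + \frac{21}{2}\right)\right) 0 - 30\right) \left(-26\right) = \left(- 6 \left(6 + \frac{33}{2}\right) 0 - 30\right) \left(-26\right) = \left(- 6 \cdot \frac{45}{2} \cdot 0 - 30\right) \left(-26\right) = \left(\left(-6\right) 0 - 30\right) \left(-26\right) = \left(0 - 30\right) \left(-26\right) = \left(-30\right) \left(-26\right) = 780$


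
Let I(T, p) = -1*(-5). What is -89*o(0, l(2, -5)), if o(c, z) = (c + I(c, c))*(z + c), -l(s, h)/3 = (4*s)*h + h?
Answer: -60075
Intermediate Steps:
I(T, p) = 5
l(s, h) = -3*h - 12*h*s (l(s, h) = -3*((4*s)*h + h) = -3*(4*h*s + h) = -3*(h + 4*h*s) = -3*h - 12*h*s)
o(c, z) = (5 + c)*(c + z) (o(c, z) = (c + 5)*(z + c) = (5 + c)*(c + z))
-89*o(0, l(2, -5)) = -89*(0² + 5*0 + 5*(-3*(-5)*(1 + 4*2)) + 0*(-3*(-5)*(1 + 4*2))) = -89*(0 + 0 + 5*(-3*(-5)*(1 + 8)) + 0*(-3*(-5)*(1 + 8))) = -89*(0 + 0 + 5*(-3*(-5)*9) + 0*(-3*(-5)*9)) = -89*(0 + 0 + 5*135 + 0*135) = -89*(0 + 0 + 675 + 0) = -89*675 = -60075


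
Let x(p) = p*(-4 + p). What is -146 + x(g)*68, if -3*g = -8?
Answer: -3490/9 ≈ -387.78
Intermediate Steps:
g = 8/3 (g = -1/3*(-8) = 8/3 ≈ 2.6667)
-146 + x(g)*68 = -146 + (8*(-4 + 8/3)/3)*68 = -146 + ((8/3)*(-4/3))*68 = -146 - 32/9*68 = -146 - 2176/9 = -3490/9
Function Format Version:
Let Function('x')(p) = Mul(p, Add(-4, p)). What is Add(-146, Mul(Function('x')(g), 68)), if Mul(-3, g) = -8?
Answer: Rational(-3490, 9) ≈ -387.78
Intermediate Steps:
g = Rational(8, 3) (g = Mul(Rational(-1, 3), -8) = Rational(8, 3) ≈ 2.6667)
Add(-146, Mul(Function('x')(g), 68)) = Add(-146, Mul(Mul(Rational(8, 3), Add(-4, Rational(8, 3))), 68)) = Add(-146, Mul(Mul(Rational(8, 3), Rational(-4, 3)), 68)) = Add(-146, Mul(Rational(-32, 9), 68)) = Add(-146, Rational(-2176, 9)) = Rational(-3490, 9)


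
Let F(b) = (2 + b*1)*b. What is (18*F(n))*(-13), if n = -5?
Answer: -3510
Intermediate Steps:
F(b) = b*(2 + b) (F(b) = (2 + b)*b = b*(2 + b))
(18*F(n))*(-13) = (18*(-5*(2 - 5)))*(-13) = (18*(-5*(-3)))*(-13) = (18*15)*(-13) = 270*(-13) = -3510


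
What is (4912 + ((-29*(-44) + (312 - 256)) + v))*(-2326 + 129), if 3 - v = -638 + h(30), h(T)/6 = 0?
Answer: -15126345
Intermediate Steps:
h(T) = 0 (h(T) = 6*0 = 0)
v = 641 (v = 3 - (-638 + 0) = 3 - 1*(-638) = 3 + 638 = 641)
(4912 + ((-29*(-44) + (312 - 256)) + v))*(-2326 + 129) = (4912 + ((-29*(-44) + (312 - 256)) + 641))*(-2326 + 129) = (4912 + ((1276 + 56) + 641))*(-2197) = (4912 + (1332 + 641))*(-2197) = (4912 + 1973)*(-2197) = 6885*(-2197) = -15126345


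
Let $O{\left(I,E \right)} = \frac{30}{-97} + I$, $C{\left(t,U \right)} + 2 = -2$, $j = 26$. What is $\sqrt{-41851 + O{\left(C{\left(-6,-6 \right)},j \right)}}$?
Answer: $\frac{i \sqrt{393816605}}{97} \approx 204.59 i$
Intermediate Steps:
$C{\left(t,U \right)} = -4$ ($C{\left(t,U \right)} = -2 - 2 = -4$)
$O{\left(I,E \right)} = - \frac{30}{97} + I$ ($O{\left(I,E \right)} = 30 \left(- \frac{1}{97}\right) + I = - \frac{30}{97} + I$)
$\sqrt{-41851 + O{\left(C{\left(-6,-6 \right)},j \right)}} = \sqrt{-41851 - \frac{418}{97}} = \sqrt{- \frac{4059965}{97}} = \frac{i \sqrt{393816605}}{97}$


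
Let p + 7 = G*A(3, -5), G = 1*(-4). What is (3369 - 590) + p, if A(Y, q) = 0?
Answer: 2772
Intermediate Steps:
G = -4
p = -7 (p = -7 - 4*0 = -7 + 0 = -7)
(3369 - 590) + p = (3369 - 590) - 7 = 2779 - 7 = 2772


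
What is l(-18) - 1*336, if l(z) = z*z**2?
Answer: -6168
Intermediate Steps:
l(z) = z**3
l(-18) - 1*336 = (-18)**3 - 1*336 = -5832 - 336 = -6168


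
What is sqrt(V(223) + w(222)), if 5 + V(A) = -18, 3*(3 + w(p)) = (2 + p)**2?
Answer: sqrt(150294)/3 ≈ 129.23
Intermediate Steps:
w(p) = -3 + (2 + p)**2/3
V(A) = -23 (V(A) = -5 - 18 = -23)
sqrt(V(223) + w(222)) = sqrt(-23 + (-3 + (2 + 222)**2/3)) = sqrt(-23 + (-3 + (1/3)*224**2)) = sqrt(-23 + (-3 + (1/3)*50176)) = sqrt(-23 + (-3 + 50176/3)) = sqrt(-23 + 50167/3) = sqrt(50098/3) = sqrt(150294)/3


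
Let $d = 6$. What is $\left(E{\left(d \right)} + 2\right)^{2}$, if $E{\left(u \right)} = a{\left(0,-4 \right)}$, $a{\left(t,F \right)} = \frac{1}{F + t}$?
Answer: $\frac{49}{16} \approx 3.0625$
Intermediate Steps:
$E{\left(u \right)} = - \frac{1}{4}$ ($E{\left(u \right)} = \frac{1}{-4 + 0} = \frac{1}{-4} = - \frac{1}{4}$)
$\left(E{\left(d \right)} + 2\right)^{2} = \left(- \frac{1}{4} + 2\right)^{2} = \left(\frac{7}{4}\right)^{2} = \frac{49}{16}$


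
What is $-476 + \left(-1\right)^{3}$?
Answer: $-477$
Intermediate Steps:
$-476 + \left(-1\right)^{3} = -476 - 1 = -477$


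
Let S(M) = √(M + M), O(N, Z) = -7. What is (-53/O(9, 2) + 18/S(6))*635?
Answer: 33655/7 + 1905*√3 ≈ 8107.4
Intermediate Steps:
S(M) = √2*√M (S(M) = √(2*M) = √2*√M)
(-53/O(9, 2) + 18/S(6))*635 = (-53/(-7) + 18/((√2*√6)))*635 = (-53*(-⅐) + 18/((2*√3)))*635 = (53/7 + 18*(√3/6))*635 = (53/7 + 3*√3)*635 = 33655/7 + 1905*√3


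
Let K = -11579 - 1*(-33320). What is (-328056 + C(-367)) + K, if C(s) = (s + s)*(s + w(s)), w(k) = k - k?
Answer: -36937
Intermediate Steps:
w(k) = 0
C(s) = 2*s² (C(s) = (s + s)*(s + 0) = (2*s)*s = 2*s²)
K = 21741 (K = -11579 + 33320 = 21741)
(-328056 + C(-367)) + K = (-328056 + 2*(-367)²) + 21741 = (-328056 + 2*134689) + 21741 = (-328056 + 269378) + 21741 = -58678 + 21741 = -36937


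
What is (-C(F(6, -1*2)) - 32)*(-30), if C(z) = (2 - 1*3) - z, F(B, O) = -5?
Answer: 1080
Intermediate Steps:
C(z) = -1 - z (C(z) = (2 - 3) - z = -1 - z)
(-C(F(6, -1*2)) - 32)*(-30) = (-(-1 - 1*(-5)) - 32)*(-30) = (-(-1 + 5) - 32)*(-30) = (-1*4 - 32)*(-30) = (-4 - 32)*(-30) = -36*(-30) = 1080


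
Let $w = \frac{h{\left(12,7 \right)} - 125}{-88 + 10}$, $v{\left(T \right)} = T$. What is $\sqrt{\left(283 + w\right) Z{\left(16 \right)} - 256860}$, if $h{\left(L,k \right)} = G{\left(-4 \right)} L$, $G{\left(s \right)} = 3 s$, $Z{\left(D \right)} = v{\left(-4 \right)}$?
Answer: $\frac{i \sqrt{392426814}}{39} \approx 507.94 i$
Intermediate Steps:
$Z{\left(D \right)} = -4$
$h{\left(L,k \right)} = - 12 L$ ($h{\left(L,k \right)} = 3 \left(-4\right) L = - 12 L$)
$w = \frac{269}{78}$ ($w = \frac{\left(-12\right) 12 - 125}{-88 + 10} = \frac{-144 - 125}{-78} = \left(-269\right) \left(- \frac{1}{78}\right) = \frac{269}{78} \approx 3.4487$)
$\sqrt{\left(283 + w\right) Z{\left(16 \right)} - 256860} = \sqrt{\left(283 + \frac{269}{78}\right) \left(-4\right) - 256860} = \sqrt{\frac{22343}{78} \left(-4\right) - 256860} = \sqrt{- \frac{44686}{39} - 256860} = \sqrt{- \frac{10062226}{39}} = \frac{i \sqrt{392426814}}{39}$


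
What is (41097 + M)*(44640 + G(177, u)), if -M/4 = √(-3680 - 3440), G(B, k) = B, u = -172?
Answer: 1841844249 - 717072*I*√445 ≈ 1.8418e+9 - 1.5127e+7*I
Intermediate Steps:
M = -16*I*√445 (M = -4*√(-3680 - 3440) = -16*I*√445 ≈ -337.52*I)
(41097 + M)*(44640 + G(177, u)) = (41097 - 16*I*√445)*(44640 + 177) = (41097 - 16*I*√445)*44817 = 1841844249 - 717072*I*√445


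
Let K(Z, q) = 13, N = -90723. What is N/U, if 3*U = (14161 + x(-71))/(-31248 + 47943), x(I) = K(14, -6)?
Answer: -4543861455/14174 ≈ -3.2058e+5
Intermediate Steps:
x(I) = 13
U = 14174/50085 (U = ((14161 + 13)/(-31248 + 47943))/3 = (14174/16695)/3 = (14174*(1/16695))/3 = (1/3)*(14174/16695) = 14174/50085 ≈ 0.28300)
N/U = -90723/14174/50085 = -90723*50085/14174 = -4543861455/14174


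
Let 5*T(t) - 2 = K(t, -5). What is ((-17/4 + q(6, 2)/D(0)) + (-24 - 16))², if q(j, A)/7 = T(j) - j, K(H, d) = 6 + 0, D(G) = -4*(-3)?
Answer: 7890481/3600 ≈ 2191.8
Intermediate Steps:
D(G) = 12
K(H, d) = 6
T(t) = 8/5 (T(t) = ⅖ + (⅕)*6 = ⅖ + 6/5 = 8/5)
q(j, A) = 56/5 - 7*j (q(j, A) = 7*(8/5 - j) = 56/5 - 7*j)
((-17/4 + q(6, 2)/D(0)) + (-24 - 16))² = ((-17/4 + (56/5 - 7*6)/12) + (-24 - 16))² = ((-17*¼ + (56/5 - 42)*(1/12)) - 40)² = ((-17/4 - 154/5*1/12) - 40)² = ((-17/4 - 77/30) - 40)² = (-409/60 - 40)² = (-2809/60)² = 7890481/3600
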